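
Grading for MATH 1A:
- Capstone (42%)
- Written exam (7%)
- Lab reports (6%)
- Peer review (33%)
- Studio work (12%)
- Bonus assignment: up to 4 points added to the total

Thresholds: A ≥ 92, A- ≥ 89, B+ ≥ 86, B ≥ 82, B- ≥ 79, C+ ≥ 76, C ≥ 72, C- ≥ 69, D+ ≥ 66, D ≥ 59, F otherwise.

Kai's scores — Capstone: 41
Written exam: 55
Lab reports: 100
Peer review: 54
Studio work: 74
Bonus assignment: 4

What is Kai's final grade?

F

Weighted total:
  Capstone 41 × 0.42 = 17.22
  Written exam 55 × 0.07 = 3.85
  Lab reports 100 × 0.06 = 6
  Peer review 54 × 0.33 = 17.82
  Studio work 74 × 0.12 = 8.88
Sum = 53.77
Bonus assignment: 53.77 + 4 = 57.77
57.77 < 59 → F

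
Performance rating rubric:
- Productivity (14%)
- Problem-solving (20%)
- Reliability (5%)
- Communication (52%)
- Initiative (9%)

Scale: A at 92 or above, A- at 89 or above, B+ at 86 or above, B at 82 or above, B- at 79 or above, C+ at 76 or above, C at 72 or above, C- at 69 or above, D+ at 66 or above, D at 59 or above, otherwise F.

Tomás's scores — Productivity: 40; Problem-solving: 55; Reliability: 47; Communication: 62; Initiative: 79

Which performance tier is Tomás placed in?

F

Weighted total:
  Productivity 40 × 0.14 = 5.6
  Problem-solving 55 × 0.2 = 11
  Reliability 47 × 0.05 = 2.35
  Communication 62 × 0.52 = 32.24
  Initiative 79 × 0.09 = 7.11
Sum = 58.3
58.3 < 59 → F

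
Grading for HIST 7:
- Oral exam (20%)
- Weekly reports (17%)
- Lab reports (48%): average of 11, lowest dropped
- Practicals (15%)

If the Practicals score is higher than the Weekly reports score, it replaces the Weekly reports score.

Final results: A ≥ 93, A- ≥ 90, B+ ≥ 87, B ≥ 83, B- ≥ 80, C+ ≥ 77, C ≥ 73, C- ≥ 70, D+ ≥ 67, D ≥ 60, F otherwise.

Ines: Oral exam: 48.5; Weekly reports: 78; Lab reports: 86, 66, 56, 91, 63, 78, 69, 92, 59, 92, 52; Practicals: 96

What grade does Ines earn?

Lab reports: drop 52 → average of remaining 10 = 752/10 = 75.2
Practicals (96) > Weekly reports (78), so Weekly reports counts as 96.
Weighted total:
  Oral exam 48.5 × 0.2 = 9.7
  Weekly reports 96 × 0.17 = 16.32
  Lab reports 75.2 × 0.48 = 36.096
  Practicals 96 × 0.15 = 14.4
Sum = 76.516
76.516 is ≥ 73 and < 77 → C

C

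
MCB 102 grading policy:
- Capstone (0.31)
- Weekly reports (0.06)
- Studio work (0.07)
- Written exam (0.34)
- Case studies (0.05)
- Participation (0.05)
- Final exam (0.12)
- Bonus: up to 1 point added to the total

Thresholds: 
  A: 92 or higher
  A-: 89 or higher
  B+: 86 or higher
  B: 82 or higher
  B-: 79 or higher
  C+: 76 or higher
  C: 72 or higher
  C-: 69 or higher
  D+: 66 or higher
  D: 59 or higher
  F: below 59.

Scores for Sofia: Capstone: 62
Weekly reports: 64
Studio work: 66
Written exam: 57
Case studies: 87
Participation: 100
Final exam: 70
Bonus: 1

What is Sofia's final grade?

D

Weighted total:
  Capstone 62 × 0.31 = 19.22
  Weekly reports 64 × 0.06 = 3.84
  Studio work 66 × 0.07 = 4.62
  Written exam 57 × 0.34 = 19.38
  Case studies 87 × 0.05 = 4.35
  Participation 100 × 0.05 = 5
  Final exam 70 × 0.12 = 8.4
Sum = 64.81
Bonus: 64.81 + 1 = 65.81
65.81 is ≥ 59 and < 66 → D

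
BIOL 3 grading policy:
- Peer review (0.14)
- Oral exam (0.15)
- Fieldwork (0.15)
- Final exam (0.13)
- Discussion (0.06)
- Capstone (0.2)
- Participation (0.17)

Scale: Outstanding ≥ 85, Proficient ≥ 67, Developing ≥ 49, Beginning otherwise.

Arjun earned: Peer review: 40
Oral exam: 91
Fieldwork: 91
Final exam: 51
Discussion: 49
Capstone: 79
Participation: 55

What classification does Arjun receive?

Proficient

Weighted total:
  Peer review 40 × 0.14 = 5.6
  Oral exam 91 × 0.15 = 13.65
  Fieldwork 91 × 0.15 = 13.65
  Final exam 51 × 0.13 = 6.63
  Discussion 49 × 0.06 = 2.94
  Capstone 79 × 0.2 = 15.8
  Participation 55 × 0.17 = 9.35
Sum = 67.62
67.62 is ≥ 67 and < 85 → Proficient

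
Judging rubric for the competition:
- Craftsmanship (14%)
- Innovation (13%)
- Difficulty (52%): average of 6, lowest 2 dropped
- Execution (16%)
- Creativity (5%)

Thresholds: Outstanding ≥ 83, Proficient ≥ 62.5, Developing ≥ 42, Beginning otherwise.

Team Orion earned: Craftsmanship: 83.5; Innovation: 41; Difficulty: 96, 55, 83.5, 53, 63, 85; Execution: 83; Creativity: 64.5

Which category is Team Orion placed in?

Proficient

Difficulty: drop 53, 55 → average of remaining 4 = 327.5/4 = 81.875
Weighted total:
  Craftsmanship 83.5 × 0.14 = 11.69
  Innovation 41 × 0.13 = 5.33
  Difficulty 81.875 × 0.52 = 42.575
  Execution 83 × 0.16 = 13.28
  Creativity 64.5 × 0.05 = 3.225
Sum = 76.1
76.1 is ≥ 62.5 and < 83 → Proficient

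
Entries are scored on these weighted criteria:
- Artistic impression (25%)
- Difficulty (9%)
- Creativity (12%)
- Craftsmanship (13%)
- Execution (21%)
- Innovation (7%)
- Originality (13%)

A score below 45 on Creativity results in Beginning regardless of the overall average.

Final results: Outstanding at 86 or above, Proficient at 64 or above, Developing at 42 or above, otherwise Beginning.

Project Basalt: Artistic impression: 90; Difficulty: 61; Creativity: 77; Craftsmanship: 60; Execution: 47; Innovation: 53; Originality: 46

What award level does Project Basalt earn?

Creativity score 77 ≥ 45: minimum met.
Weighted total:
  Artistic impression 90 × 0.25 = 22.5
  Difficulty 61 × 0.09 = 5.49
  Creativity 77 × 0.12 = 9.24
  Craftsmanship 60 × 0.13 = 7.8
  Execution 47 × 0.21 = 9.87
  Innovation 53 × 0.07 = 3.71
  Originality 46 × 0.13 = 5.98
Sum = 64.59
64.59 is ≥ 64 and < 86 → Proficient

Proficient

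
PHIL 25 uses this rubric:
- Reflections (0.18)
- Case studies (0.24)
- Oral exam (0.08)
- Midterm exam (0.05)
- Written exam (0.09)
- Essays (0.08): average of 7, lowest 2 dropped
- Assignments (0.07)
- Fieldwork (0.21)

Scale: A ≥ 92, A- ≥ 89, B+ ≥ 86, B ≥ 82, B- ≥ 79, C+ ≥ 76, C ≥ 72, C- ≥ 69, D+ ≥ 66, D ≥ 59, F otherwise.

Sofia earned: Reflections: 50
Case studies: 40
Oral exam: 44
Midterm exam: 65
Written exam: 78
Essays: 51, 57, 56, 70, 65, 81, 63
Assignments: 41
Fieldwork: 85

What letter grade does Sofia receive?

Essays: drop 51, 56 → average of remaining 5 = 336/5 = 67.2
Weighted total:
  Reflections 50 × 0.18 = 9
  Case studies 40 × 0.24 = 9.6
  Oral exam 44 × 0.08 = 3.52
  Midterm exam 65 × 0.05 = 3.25
  Written exam 78 × 0.09 = 7.02
  Essays 67.2 × 0.08 = 5.376
  Assignments 41 × 0.07 = 2.87
  Fieldwork 85 × 0.21 = 17.85
Sum = 58.486
58.486 < 59 → F

F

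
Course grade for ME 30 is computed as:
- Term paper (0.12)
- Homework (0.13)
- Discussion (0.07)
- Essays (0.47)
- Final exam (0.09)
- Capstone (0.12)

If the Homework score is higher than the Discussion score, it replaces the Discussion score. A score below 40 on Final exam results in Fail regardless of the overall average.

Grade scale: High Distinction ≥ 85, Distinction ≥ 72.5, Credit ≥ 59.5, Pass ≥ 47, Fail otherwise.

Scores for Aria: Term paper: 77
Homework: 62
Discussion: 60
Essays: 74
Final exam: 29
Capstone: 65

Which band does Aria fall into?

Fail

Homework (62) > Discussion (60), so Discussion counts as 62.
Final exam score 29 < 40: minimum not met.
Weighted total:
  Term paper 77 × 0.12 = 9.24
  Homework 62 × 0.13 = 8.06
  Discussion 62 × 0.07 = 4.34
  Essays 74 × 0.47 = 34.78
  Final exam 29 × 0.09 = 2.61
  Capstone 65 × 0.12 = 7.8
Sum = 66.83
Because the Final exam minimum was not met, the result is Fail.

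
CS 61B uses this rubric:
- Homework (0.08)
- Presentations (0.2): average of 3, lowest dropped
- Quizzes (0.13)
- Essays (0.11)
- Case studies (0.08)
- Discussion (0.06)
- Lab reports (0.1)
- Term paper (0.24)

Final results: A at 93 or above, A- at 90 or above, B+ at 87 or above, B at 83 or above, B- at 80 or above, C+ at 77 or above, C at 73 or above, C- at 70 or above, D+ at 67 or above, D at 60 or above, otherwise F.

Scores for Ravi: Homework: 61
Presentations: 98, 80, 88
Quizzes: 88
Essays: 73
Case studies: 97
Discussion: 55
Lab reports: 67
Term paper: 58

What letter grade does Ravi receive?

C

Presentations: drop 80 → average of remaining 2 = 186/2 = 93
Weighted total:
  Homework 61 × 0.08 = 4.88
  Presentations 93 × 0.2 = 18.6
  Quizzes 88 × 0.13 = 11.44
  Essays 73 × 0.11 = 8.03
  Case studies 97 × 0.08 = 7.76
  Discussion 55 × 0.06 = 3.3
  Lab reports 67 × 0.1 = 6.7
  Term paper 58 × 0.24 = 13.92
Sum = 74.63
74.63 is ≥ 73 and < 77 → C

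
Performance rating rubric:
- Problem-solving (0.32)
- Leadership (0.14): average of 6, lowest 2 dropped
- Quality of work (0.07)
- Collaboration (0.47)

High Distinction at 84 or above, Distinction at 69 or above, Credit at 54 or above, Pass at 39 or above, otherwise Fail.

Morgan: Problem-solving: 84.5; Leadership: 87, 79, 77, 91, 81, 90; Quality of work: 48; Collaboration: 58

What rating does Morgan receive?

Distinction

Leadership: drop 77, 79 → average of remaining 4 = 349/4 = 87.25
Weighted total:
  Problem-solving 84.5 × 0.32 = 27.04
  Leadership 87.25 × 0.14 = 12.215
  Quality of work 48 × 0.07 = 3.36
  Collaboration 58 × 0.47 = 27.26
Sum = 69.875
69.875 is ≥ 69 and < 84 → Distinction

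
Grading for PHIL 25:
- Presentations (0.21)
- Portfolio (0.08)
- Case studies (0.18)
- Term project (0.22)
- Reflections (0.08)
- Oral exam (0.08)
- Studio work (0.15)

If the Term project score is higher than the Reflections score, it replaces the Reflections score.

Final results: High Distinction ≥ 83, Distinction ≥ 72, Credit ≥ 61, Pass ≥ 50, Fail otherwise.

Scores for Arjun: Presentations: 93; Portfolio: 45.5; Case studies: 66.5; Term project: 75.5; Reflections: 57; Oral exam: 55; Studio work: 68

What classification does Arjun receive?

Term project (75.5) > Reflections (57), so Reflections counts as 75.5.
Weighted total:
  Presentations 93 × 0.21 = 19.53
  Portfolio 45.5 × 0.08 = 3.64
  Case studies 66.5 × 0.18 = 11.97
  Term project 75.5 × 0.22 = 16.61
  Reflections 75.5 × 0.08 = 6.04
  Oral exam 55 × 0.08 = 4.4
  Studio work 68 × 0.15 = 10.2
Sum = 72.39
72.39 is ≥ 72 and < 83 → Distinction

Distinction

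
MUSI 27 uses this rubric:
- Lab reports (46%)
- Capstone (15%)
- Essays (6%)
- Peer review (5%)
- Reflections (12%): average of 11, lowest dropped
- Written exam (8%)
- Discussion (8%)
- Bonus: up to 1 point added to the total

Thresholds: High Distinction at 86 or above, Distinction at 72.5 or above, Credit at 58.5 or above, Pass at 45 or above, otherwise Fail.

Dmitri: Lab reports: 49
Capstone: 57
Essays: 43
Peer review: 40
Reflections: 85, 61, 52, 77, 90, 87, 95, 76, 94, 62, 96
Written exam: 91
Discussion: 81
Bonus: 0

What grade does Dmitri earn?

Credit

Reflections: drop 52 → average of remaining 10 = 823/10 = 82.3
Weighted total:
  Lab reports 49 × 0.46 = 22.54
  Capstone 57 × 0.15 = 8.55
  Essays 43 × 0.06 = 2.58
  Peer review 40 × 0.05 = 2
  Reflections 82.3 × 0.12 = 9.876
  Written exam 91 × 0.08 = 7.28
  Discussion 81 × 0.08 = 6.48
Sum = 59.306
Bonus: 59.306 + 0 = 59.306
59.306 is ≥ 58.5 and < 72.5 → Credit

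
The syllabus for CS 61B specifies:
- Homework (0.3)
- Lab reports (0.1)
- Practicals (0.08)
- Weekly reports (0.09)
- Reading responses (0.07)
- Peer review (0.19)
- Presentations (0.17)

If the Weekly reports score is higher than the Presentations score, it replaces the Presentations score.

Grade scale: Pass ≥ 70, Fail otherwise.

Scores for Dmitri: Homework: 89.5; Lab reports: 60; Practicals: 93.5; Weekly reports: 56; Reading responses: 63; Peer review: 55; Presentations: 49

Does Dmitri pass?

Fail

Weekly reports (56) > Presentations (49), so Presentations counts as 56.
Weighted total:
  Homework 89.5 × 0.3 = 26.85
  Lab reports 60 × 0.1 = 6
  Practicals 93.5 × 0.08 = 7.48
  Weekly reports 56 × 0.09 = 5.04
  Reading responses 63 × 0.07 = 4.41
  Peer review 55 × 0.19 = 10.45
  Presentations 56 × 0.17 = 9.52
Sum = 69.75
69.75 < 70 → Fail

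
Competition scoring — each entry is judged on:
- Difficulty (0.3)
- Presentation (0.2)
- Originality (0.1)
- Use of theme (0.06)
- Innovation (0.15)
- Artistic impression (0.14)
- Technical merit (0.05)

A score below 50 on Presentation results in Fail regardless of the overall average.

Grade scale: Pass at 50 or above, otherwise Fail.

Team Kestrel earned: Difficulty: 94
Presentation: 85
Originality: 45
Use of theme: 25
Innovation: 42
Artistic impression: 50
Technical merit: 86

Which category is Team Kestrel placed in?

Presentation score 85 ≥ 50: minimum met.
Weighted total:
  Difficulty 94 × 0.3 = 28.2
  Presentation 85 × 0.2 = 17
  Originality 45 × 0.1 = 4.5
  Use of theme 25 × 0.06 = 1.5
  Innovation 42 × 0.15 = 6.3
  Artistic impression 50 × 0.14 = 7
  Technical merit 86 × 0.05 = 4.3
Sum = 68.8
68.8 ≥ 50 → Pass

Pass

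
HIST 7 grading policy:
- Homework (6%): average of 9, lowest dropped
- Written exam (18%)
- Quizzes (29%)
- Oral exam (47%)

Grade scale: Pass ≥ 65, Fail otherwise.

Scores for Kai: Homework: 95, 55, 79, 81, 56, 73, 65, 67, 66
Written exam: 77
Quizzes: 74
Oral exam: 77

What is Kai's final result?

Pass

Homework: drop 55 → average of remaining 8 = 582/8 = 72.75
Weighted total:
  Homework 72.75 × 0.06 = 4.365
  Written exam 77 × 0.18 = 13.86
  Quizzes 74 × 0.29 = 21.46
  Oral exam 77 × 0.47 = 36.19
Sum = 75.875
75.875 ≥ 65 → Pass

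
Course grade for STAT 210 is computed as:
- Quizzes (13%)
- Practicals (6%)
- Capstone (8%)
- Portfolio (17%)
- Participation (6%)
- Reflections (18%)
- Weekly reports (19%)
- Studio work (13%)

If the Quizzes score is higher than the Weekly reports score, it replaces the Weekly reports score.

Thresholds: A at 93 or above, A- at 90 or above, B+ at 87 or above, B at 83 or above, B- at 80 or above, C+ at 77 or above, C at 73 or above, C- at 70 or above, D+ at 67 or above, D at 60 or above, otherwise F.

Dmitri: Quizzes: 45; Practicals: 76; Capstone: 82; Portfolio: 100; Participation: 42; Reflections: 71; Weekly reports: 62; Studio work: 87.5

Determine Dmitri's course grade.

C-

Quizzes (45) ≤ Weekly reports (62), so Weekly reports stays at 62.
Weighted total:
  Quizzes 45 × 0.13 = 5.85
  Practicals 76 × 0.06 = 4.56
  Capstone 82 × 0.08 = 6.56
  Portfolio 100 × 0.17 = 17
  Participation 42 × 0.06 = 2.52
  Reflections 71 × 0.18 = 12.78
  Weekly reports 62 × 0.19 = 11.78
  Studio work 87.5 × 0.13 = 11.375
Sum = 72.425
72.425 is ≥ 70 and < 73 → C-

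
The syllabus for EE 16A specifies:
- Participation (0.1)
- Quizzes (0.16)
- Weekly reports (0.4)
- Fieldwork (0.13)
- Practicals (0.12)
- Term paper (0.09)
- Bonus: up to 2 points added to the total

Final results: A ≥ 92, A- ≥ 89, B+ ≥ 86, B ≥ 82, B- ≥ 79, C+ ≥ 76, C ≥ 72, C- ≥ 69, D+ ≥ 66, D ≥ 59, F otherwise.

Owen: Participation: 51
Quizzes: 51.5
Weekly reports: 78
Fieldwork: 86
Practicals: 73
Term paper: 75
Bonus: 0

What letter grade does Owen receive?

C-

Weighted total:
  Participation 51 × 0.1 = 5.1
  Quizzes 51.5 × 0.16 = 8.24
  Weekly reports 78 × 0.4 = 31.2
  Fieldwork 86 × 0.13 = 11.18
  Practicals 73 × 0.12 = 8.76
  Term paper 75 × 0.09 = 6.75
Sum = 71.23
Bonus: 71.23 + 0 = 71.23
71.23 is ≥ 69 and < 72 → C-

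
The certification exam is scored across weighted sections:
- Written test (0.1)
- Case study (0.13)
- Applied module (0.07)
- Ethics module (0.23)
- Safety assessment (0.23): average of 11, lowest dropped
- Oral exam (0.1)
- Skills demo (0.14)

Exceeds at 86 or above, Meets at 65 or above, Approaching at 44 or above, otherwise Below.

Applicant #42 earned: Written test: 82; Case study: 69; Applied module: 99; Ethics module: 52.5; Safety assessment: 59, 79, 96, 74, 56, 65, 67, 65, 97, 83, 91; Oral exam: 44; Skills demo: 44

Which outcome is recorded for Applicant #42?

Approaching

Safety assessment: drop 56 → average of remaining 10 = 776/10 = 77.6
Weighted total:
  Written test 82 × 0.1 = 8.2
  Case study 69 × 0.13 = 8.97
  Applied module 99 × 0.07 = 6.93
  Ethics module 52.5 × 0.23 = 12.075
  Safety assessment 77.6 × 0.23 = 17.848
  Oral exam 44 × 0.1 = 4.4
  Skills demo 44 × 0.14 = 6.16
Sum = 64.583
64.583 is ≥ 44 and < 65 → Approaching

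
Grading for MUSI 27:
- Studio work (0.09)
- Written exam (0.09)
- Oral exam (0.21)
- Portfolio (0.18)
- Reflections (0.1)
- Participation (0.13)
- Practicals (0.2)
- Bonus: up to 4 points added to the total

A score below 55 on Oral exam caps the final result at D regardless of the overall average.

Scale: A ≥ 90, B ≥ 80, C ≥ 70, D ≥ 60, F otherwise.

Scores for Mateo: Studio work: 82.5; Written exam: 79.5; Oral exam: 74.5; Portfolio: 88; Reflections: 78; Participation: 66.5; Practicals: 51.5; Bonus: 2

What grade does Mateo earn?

C

Oral exam score 74.5 ≥ 55: minimum met.
Weighted total:
  Studio work 82.5 × 0.09 = 7.425
  Written exam 79.5 × 0.09 = 7.155
  Oral exam 74.5 × 0.21 = 15.645
  Portfolio 88 × 0.18 = 15.84
  Reflections 78 × 0.1 = 7.8
  Participation 66.5 × 0.13 = 8.645
  Practicals 51.5 × 0.2 = 10.3
Sum = 72.81
Bonus: 72.81 + 2 = 74.81
74.81 is ≥ 70 and < 80 → C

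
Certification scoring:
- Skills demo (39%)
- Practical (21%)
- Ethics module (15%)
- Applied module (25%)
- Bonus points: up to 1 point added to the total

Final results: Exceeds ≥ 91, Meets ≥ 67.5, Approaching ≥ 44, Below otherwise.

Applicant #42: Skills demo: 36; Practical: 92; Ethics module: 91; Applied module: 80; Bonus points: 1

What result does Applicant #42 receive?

Weighted total:
  Skills demo 36 × 0.39 = 14.04
  Practical 92 × 0.21 = 19.32
  Ethics module 91 × 0.15 = 13.65
  Applied module 80 × 0.25 = 20
Sum = 67.01
Bonus points: 67.01 + 1 = 68.01
68.01 is ≥ 67.5 and < 91 → Meets

Meets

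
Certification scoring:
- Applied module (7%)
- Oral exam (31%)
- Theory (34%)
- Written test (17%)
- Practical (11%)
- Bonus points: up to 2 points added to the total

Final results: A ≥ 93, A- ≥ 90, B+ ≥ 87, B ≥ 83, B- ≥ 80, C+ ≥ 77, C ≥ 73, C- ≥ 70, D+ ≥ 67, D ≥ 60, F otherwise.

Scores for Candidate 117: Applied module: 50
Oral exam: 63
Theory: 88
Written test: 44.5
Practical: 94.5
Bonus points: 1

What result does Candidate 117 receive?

C-

Weighted total:
  Applied module 50 × 0.07 = 3.5
  Oral exam 63 × 0.31 = 19.53
  Theory 88 × 0.34 = 29.92
  Written test 44.5 × 0.17 = 7.565
  Practical 94.5 × 0.11 = 10.395
Sum = 70.91
Bonus points: 70.91 + 1 = 71.91
71.91 is ≥ 70 and < 73 → C-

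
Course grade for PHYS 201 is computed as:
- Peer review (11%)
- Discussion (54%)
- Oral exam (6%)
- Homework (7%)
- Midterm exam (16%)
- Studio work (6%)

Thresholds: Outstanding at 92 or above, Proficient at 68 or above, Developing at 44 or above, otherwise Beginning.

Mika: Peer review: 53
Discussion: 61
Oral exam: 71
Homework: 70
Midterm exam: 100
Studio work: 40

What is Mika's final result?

Weighted total:
  Peer review 53 × 0.11 = 5.83
  Discussion 61 × 0.54 = 32.94
  Oral exam 71 × 0.06 = 4.26
  Homework 70 × 0.07 = 4.9
  Midterm exam 100 × 0.16 = 16
  Studio work 40 × 0.06 = 2.4
Sum = 66.33
66.33 is ≥ 44 and < 68 → Developing

Developing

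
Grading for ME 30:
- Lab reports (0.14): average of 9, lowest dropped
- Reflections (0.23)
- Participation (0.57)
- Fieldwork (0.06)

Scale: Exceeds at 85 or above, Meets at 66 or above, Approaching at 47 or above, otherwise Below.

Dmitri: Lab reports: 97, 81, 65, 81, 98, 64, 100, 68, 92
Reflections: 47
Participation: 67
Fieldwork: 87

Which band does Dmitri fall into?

Lab reports: drop 64 → average of remaining 8 = 682/8 = 85.25
Weighted total:
  Lab reports 85.25 × 0.14 = 11.935
  Reflections 47 × 0.23 = 10.81
  Participation 67 × 0.57 = 38.19
  Fieldwork 87 × 0.06 = 5.22
Sum = 66.155
66.155 is ≥ 66 and < 85 → Meets

Meets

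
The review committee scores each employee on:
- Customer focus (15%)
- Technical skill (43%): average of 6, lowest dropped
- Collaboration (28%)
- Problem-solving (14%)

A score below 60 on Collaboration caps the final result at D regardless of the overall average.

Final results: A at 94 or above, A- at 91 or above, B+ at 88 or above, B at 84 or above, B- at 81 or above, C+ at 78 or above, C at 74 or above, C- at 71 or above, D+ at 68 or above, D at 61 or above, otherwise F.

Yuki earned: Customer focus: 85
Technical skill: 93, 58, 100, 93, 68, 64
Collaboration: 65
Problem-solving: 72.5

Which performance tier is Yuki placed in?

Technical skill: drop 58 → average of remaining 5 = 418/5 = 83.6
Collaboration score 65 ≥ 60: minimum met.
Weighted total:
  Customer focus 85 × 0.15 = 12.75
  Technical skill 83.6 × 0.43 = 35.948
  Collaboration 65 × 0.28 = 18.2
  Problem-solving 72.5 × 0.14 = 10.15
Sum = 77.048
77.048 is ≥ 74 and < 78 → C

C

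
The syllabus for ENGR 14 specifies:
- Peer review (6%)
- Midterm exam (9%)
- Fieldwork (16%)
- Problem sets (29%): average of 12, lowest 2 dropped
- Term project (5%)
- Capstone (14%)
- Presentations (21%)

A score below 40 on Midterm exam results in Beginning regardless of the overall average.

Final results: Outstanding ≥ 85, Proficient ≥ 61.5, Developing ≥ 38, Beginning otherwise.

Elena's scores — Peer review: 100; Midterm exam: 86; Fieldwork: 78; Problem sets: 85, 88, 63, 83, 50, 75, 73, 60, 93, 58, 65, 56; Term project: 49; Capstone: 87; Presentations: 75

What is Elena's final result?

Problem sets: drop 50, 56 → average of remaining 10 = 743/10 = 74.3
Midterm exam score 86 ≥ 40: minimum met.
Weighted total:
  Peer review 100 × 0.06 = 6
  Midterm exam 86 × 0.09 = 7.74
  Fieldwork 78 × 0.16 = 12.48
  Problem sets 74.3 × 0.29 = 21.547
  Term project 49 × 0.05 = 2.45
  Capstone 87 × 0.14 = 12.18
  Presentations 75 × 0.21 = 15.75
Sum = 78.147
78.147 is ≥ 61.5 and < 85 → Proficient

Proficient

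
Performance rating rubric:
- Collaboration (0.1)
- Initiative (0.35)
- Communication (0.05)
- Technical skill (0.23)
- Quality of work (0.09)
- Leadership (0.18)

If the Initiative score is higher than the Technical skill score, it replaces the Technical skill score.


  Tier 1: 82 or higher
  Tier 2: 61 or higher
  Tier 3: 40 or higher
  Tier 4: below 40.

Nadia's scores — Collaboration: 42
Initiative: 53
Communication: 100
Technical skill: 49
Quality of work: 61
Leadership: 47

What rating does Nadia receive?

Tier 3

Initiative (53) > Technical skill (49), so Technical skill counts as 53.
Weighted total:
  Collaboration 42 × 0.1 = 4.2
  Initiative 53 × 0.35 = 18.55
  Communication 100 × 0.05 = 5
  Technical skill 53 × 0.23 = 12.19
  Quality of work 61 × 0.09 = 5.49
  Leadership 47 × 0.18 = 8.46
Sum = 53.89
53.89 is ≥ 40 and < 61 → Tier 3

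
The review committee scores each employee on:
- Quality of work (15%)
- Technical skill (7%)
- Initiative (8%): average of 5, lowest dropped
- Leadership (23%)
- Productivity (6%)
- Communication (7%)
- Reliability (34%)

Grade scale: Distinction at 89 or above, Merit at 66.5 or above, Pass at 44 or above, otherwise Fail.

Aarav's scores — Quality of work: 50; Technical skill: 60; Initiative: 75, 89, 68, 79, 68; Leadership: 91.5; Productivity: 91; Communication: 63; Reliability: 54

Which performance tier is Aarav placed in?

Merit

Initiative: drop 68 → average of remaining 4 = 311/4 = 77.75
Weighted total:
  Quality of work 50 × 0.15 = 7.5
  Technical skill 60 × 0.07 = 4.2
  Initiative 77.75 × 0.08 = 6.22
  Leadership 91.5 × 0.23 = 21.045
  Productivity 91 × 0.06 = 5.46
  Communication 63 × 0.07 = 4.41
  Reliability 54 × 0.34 = 18.36
Sum = 67.195
67.195 is ≥ 66.5 and < 89 → Merit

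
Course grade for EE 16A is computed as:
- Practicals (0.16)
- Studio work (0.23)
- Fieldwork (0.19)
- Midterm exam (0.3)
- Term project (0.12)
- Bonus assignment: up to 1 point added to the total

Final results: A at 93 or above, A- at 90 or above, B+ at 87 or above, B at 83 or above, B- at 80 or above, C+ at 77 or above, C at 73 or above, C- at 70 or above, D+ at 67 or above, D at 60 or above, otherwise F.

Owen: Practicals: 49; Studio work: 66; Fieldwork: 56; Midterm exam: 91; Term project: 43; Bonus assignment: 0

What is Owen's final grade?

D

Weighted total:
  Practicals 49 × 0.16 = 7.84
  Studio work 66 × 0.23 = 15.18
  Fieldwork 56 × 0.19 = 10.64
  Midterm exam 91 × 0.3 = 27.3
  Term project 43 × 0.12 = 5.16
Sum = 66.12
Bonus assignment: 66.12 + 0 = 66.12
66.12 is ≥ 60 and < 67 → D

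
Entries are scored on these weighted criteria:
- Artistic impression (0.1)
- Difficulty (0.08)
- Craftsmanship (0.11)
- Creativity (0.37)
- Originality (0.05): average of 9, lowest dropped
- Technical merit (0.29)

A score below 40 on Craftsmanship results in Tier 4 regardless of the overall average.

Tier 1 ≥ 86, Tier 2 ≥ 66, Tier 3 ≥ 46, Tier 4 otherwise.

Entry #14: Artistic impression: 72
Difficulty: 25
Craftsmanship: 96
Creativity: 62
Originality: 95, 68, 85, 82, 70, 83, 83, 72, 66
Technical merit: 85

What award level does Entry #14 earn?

Tier 2

Originality: drop 66 → average of remaining 8 = 638/8 = 79.75
Craftsmanship score 96 ≥ 40: minimum met.
Weighted total:
  Artistic impression 72 × 0.1 = 7.2
  Difficulty 25 × 0.08 = 2
  Craftsmanship 96 × 0.11 = 10.56
  Creativity 62 × 0.37 = 22.94
  Originality 79.75 × 0.05 = 3.9875
  Technical merit 85 × 0.29 = 24.65
Sum = 71.3375
71.3375 is ≥ 66 and < 86 → Tier 2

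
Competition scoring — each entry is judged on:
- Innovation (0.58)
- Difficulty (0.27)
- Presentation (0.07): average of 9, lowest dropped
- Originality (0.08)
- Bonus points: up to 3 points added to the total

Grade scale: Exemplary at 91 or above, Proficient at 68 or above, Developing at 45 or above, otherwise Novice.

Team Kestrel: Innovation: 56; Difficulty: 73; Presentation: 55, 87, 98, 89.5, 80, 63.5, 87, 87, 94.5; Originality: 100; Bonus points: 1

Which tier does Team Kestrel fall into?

Developing

Presentation: drop 55 → average of remaining 8 = 686.5/8 = 85.8125
Weighted total:
  Innovation 56 × 0.58 = 32.48
  Difficulty 73 × 0.27 = 19.71
  Presentation 85.8125 × 0.07 = 6.006875
  Originality 100 × 0.08 = 8
Sum = 66.196875
Bonus points: 66.196875 + 1 = 67.196875
67.196875 is ≥ 45 and < 68 → Developing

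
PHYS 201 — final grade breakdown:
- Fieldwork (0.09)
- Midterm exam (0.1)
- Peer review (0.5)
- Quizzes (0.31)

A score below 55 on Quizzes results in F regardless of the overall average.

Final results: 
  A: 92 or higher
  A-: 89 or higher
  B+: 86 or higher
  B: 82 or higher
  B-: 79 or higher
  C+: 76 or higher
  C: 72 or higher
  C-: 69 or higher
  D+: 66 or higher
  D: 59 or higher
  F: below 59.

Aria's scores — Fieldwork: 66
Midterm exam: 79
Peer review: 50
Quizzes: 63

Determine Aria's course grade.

F

Quizzes score 63 ≥ 55: minimum met.
Weighted total:
  Fieldwork 66 × 0.09 = 5.94
  Midterm exam 79 × 0.1 = 7.9
  Peer review 50 × 0.5 = 25
  Quizzes 63 × 0.31 = 19.53
Sum = 58.37
58.37 < 59 → F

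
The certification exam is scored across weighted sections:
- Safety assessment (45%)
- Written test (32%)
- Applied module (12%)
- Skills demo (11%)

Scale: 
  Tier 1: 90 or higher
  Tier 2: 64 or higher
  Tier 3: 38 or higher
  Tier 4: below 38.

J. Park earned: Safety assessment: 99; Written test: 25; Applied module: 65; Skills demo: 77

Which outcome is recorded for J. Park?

Weighted total:
  Safety assessment 99 × 0.45 = 44.55
  Written test 25 × 0.32 = 8
  Applied module 65 × 0.12 = 7.8
  Skills demo 77 × 0.11 = 8.47
Sum = 68.82
68.82 is ≥ 64 and < 90 → Tier 2

Tier 2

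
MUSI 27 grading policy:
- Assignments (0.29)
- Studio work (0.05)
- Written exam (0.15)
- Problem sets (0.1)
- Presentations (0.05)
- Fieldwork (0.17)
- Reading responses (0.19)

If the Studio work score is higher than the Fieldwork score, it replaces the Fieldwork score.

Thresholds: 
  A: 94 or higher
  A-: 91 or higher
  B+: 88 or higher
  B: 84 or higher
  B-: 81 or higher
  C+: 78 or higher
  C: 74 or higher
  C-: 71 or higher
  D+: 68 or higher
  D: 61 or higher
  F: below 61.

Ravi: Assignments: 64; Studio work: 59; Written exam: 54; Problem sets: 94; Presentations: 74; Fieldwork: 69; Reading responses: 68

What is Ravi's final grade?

Studio work (59) ≤ Fieldwork (69), so Fieldwork stays at 69.
Weighted total:
  Assignments 64 × 0.29 = 18.56
  Studio work 59 × 0.05 = 2.95
  Written exam 54 × 0.15 = 8.1
  Problem sets 94 × 0.1 = 9.4
  Presentations 74 × 0.05 = 3.7
  Fieldwork 69 × 0.17 = 11.73
  Reading responses 68 × 0.19 = 12.92
Sum = 67.36
67.36 is ≥ 61 and < 68 → D

D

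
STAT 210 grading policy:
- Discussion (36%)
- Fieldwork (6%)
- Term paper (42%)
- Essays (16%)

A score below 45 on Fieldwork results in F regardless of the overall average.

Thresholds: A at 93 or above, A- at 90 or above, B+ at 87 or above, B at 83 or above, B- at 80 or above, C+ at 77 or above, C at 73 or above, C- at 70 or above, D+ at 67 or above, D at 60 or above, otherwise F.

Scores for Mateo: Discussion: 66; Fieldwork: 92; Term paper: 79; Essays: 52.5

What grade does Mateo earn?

Fieldwork score 92 ≥ 45: minimum met.
Weighted total:
  Discussion 66 × 0.36 = 23.76
  Fieldwork 92 × 0.06 = 5.52
  Term paper 79 × 0.42 = 33.18
  Essays 52.5 × 0.16 = 8.4
Sum = 70.86
70.86 is ≥ 70 and < 73 → C-

C-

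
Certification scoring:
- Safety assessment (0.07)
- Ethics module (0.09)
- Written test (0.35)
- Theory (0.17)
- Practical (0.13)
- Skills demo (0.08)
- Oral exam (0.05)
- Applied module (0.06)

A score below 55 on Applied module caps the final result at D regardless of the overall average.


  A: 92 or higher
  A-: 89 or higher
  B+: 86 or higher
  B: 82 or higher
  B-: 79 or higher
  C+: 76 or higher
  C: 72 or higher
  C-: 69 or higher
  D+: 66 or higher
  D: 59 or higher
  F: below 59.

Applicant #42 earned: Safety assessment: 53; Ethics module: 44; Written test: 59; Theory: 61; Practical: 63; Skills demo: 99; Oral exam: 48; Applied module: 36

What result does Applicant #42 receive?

Applied module score 36 < 55: minimum not met.
Weighted total:
  Safety assessment 53 × 0.07 = 3.71
  Ethics module 44 × 0.09 = 3.96
  Written test 59 × 0.35 = 20.65
  Theory 61 × 0.17 = 10.37
  Practical 63 × 0.13 = 8.19
  Skills demo 99 × 0.08 = 7.92
  Oral exam 48 × 0.05 = 2.4
  Applied module 36 × 0.06 = 2.16
Sum = 59.36
59.36 would be D; cap at D applies → D.

D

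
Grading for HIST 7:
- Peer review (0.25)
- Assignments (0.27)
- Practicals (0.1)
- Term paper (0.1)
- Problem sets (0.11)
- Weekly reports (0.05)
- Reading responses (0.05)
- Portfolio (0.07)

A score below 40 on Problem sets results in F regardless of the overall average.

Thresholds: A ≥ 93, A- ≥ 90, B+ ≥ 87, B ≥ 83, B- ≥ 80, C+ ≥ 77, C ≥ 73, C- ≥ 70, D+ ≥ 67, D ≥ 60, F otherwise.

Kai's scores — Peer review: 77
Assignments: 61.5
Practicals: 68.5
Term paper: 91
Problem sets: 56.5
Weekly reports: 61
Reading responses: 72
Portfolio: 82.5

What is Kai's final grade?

Problem sets score 56.5 ≥ 40: minimum met.
Weighted total:
  Peer review 77 × 0.25 = 19.25
  Assignments 61.5 × 0.27 = 16.605
  Practicals 68.5 × 0.1 = 6.85
  Term paper 91 × 0.1 = 9.1
  Problem sets 56.5 × 0.11 = 6.215
  Weekly reports 61 × 0.05 = 3.05
  Reading responses 72 × 0.05 = 3.6
  Portfolio 82.5 × 0.07 = 5.775
Sum = 70.445
70.445 is ≥ 70 and < 73 → C-

C-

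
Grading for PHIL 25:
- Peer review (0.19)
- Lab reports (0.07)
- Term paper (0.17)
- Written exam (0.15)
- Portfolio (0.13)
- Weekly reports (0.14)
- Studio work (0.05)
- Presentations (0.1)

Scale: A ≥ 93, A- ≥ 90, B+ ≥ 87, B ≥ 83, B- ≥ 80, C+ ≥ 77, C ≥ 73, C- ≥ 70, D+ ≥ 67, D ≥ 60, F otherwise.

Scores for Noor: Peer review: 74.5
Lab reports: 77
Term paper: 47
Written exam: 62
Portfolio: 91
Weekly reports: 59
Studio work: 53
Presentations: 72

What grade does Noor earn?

Weighted total:
  Peer review 74.5 × 0.19 = 14.155
  Lab reports 77 × 0.07 = 5.39
  Term paper 47 × 0.17 = 7.99
  Written exam 62 × 0.15 = 9.3
  Portfolio 91 × 0.13 = 11.83
  Weekly reports 59 × 0.14 = 8.26
  Studio work 53 × 0.05 = 2.65
  Presentations 72 × 0.1 = 7.2
Sum = 66.775
66.775 is ≥ 60 and < 67 → D

D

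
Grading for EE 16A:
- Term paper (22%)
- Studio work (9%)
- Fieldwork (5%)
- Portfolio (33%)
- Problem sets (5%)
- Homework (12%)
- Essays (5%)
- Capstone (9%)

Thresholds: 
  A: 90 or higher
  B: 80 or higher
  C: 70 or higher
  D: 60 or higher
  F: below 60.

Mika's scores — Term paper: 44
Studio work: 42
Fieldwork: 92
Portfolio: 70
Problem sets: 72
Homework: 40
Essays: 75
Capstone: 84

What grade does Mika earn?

D

Weighted total:
  Term paper 44 × 0.22 = 9.68
  Studio work 42 × 0.09 = 3.78
  Fieldwork 92 × 0.05 = 4.6
  Portfolio 70 × 0.33 = 23.1
  Problem sets 72 × 0.05 = 3.6
  Homework 40 × 0.12 = 4.8
  Essays 75 × 0.05 = 3.75
  Capstone 84 × 0.09 = 7.56
Sum = 60.87
60.87 is ≥ 60 and < 70 → D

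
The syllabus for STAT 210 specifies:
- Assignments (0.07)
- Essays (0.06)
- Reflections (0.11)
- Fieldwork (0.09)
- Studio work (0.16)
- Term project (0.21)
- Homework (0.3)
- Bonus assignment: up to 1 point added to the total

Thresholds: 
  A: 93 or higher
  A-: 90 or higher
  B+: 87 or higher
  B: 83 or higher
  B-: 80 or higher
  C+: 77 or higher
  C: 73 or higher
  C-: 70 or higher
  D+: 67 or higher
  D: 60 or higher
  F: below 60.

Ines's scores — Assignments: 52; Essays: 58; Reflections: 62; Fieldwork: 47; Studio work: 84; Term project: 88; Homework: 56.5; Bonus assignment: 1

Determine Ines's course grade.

Weighted total:
  Assignments 52 × 0.07 = 3.64
  Essays 58 × 0.06 = 3.48
  Reflections 62 × 0.11 = 6.82
  Fieldwork 47 × 0.09 = 4.23
  Studio work 84 × 0.16 = 13.44
  Term project 88 × 0.21 = 18.48
  Homework 56.5 × 0.3 = 16.95
Sum = 67.04
Bonus assignment: 67.04 + 1 = 68.04
68.04 is ≥ 67 and < 70 → D+

D+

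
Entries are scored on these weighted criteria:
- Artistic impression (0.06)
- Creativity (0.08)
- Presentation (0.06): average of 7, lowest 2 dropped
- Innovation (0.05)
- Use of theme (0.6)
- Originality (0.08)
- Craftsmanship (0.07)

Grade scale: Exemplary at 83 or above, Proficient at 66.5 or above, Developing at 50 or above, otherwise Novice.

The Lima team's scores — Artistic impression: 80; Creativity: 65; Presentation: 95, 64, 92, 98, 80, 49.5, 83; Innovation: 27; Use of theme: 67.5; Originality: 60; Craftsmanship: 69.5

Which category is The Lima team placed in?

Presentation: drop 49.5, 64 → average of remaining 5 = 448/5 = 89.6
Weighted total:
  Artistic impression 80 × 0.06 = 4.8
  Creativity 65 × 0.08 = 5.2
  Presentation 89.6 × 0.06 = 5.376
  Innovation 27 × 0.05 = 1.35
  Use of theme 67.5 × 0.6 = 40.5
  Originality 60 × 0.08 = 4.8
  Craftsmanship 69.5 × 0.07 = 4.865
Sum = 66.891
66.891 is ≥ 66.5 and < 83 → Proficient

Proficient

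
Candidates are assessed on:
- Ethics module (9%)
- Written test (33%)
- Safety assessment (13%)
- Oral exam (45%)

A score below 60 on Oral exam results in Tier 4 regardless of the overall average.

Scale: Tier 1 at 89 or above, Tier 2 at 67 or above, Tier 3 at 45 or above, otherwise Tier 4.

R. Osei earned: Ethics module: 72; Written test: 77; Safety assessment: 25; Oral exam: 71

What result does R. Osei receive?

Tier 2

Oral exam score 71 ≥ 60: minimum met.
Weighted total:
  Ethics module 72 × 0.09 = 6.48
  Written test 77 × 0.33 = 25.41
  Safety assessment 25 × 0.13 = 3.25
  Oral exam 71 × 0.45 = 31.95
Sum = 67.09
67.09 is ≥ 67 and < 89 → Tier 2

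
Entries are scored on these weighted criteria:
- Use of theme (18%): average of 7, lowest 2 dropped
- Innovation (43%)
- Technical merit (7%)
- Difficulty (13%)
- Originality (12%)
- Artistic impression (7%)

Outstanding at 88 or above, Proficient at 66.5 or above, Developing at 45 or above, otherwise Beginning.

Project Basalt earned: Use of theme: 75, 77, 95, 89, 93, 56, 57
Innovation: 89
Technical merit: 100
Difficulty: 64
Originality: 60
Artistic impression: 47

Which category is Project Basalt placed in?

Use of theme: drop 56, 57 → average of remaining 5 = 429/5 = 85.8
Weighted total:
  Use of theme 85.8 × 0.18 = 15.444
  Innovation 89 × 0.43 = 38.27
  Technical merit 100 × 0.07 = 7
  Difficulty 64 × 0.13 = 8.32
  Originality 60 × 0.12 = 7.2
  Artistic impression 47 × 0.07 = 3.29
Sum = 79.524
79.524 is ≥ 66.5 and < 88 → Proficient

Proficient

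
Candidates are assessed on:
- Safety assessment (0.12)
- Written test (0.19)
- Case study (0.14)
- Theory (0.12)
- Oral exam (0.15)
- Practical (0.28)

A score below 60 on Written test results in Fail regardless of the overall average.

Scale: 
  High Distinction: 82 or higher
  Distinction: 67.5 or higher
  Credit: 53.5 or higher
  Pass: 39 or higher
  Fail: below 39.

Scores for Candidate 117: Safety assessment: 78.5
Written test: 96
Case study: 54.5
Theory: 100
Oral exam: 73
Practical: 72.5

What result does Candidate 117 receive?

Distinction

Written test score 96 ≥ 60: minimum met.
Weighted total:
  Safety assessment 78.5 × 0.12 = 9.42
  Written test 96 × 0.19 = 18.24
  Case study 54.5 × 0.14 = 7.63
  Theory 100 × 0.12 = 12
  Oral exam 73 × 0.15 = 10.95
  Practical 72.5 × 0.28 = 20.3
Sum = 78.54
78.54 is ≥ 67.5 and < 82 → Distinction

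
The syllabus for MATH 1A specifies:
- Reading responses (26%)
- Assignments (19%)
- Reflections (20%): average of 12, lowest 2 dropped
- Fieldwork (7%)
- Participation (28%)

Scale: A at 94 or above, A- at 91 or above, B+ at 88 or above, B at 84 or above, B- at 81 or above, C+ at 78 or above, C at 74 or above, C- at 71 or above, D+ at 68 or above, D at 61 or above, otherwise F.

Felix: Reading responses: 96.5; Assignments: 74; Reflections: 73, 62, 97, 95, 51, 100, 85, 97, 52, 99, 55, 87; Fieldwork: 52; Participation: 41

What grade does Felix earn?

Reflections: drop 51, 52 → average of remaining 10 = 850/10 = 85
Weighted total:
  Reading responses 96.5 × 0.26 = 25.09
  Assignments 74 × 0.19 = 14.06
  Reflections 85 × 0.2 = 17
  Fieldwork 52 × 0.07 = 3.64
  Participation 41 × 0.28 = 11.48
Sum = 71.27
71.27 is ≥ 71 and < 74 → C-

C-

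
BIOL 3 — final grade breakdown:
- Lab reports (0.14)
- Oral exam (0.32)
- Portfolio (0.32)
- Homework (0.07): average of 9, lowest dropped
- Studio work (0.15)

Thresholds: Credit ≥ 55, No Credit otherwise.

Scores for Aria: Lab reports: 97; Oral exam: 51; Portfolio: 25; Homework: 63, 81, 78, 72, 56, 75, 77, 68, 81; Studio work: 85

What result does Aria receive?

Credit

Homework: drop 56 → average of remaining 8 = 595/8 = 74.375
Weighted total:
  Lab reports 97 × 0.14 = 13.58
  Oral exam 51 × 0.32 = 16.32
  Portfolio 25 × 0.32 = 8
  Homework 74.375 × 0.07 = 5.20625
  Studio work 85 × 0.15 = 12.75
Sum = 55.85625
55.85625 ≥ 55 → Credit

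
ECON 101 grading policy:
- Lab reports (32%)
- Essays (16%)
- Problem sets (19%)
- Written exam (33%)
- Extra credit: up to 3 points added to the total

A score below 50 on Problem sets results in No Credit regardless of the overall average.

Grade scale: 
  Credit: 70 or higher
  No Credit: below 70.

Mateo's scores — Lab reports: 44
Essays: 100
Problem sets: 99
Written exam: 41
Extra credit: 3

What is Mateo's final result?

No Credit

Problem sets score 99 ≥ 50: minimum met.
Weighted total:
  Lab reports 44 × 0.32 = 14.08
  Essays 100 × 0.16 = 16
  Problem sets 99 × 0.19 = 18.81
  Written exam 41 × 0.33 = 13.53
Sum = 62.42
Extra credit: 62.42 + 3 = 65.42
65.42 < 70 → No Credit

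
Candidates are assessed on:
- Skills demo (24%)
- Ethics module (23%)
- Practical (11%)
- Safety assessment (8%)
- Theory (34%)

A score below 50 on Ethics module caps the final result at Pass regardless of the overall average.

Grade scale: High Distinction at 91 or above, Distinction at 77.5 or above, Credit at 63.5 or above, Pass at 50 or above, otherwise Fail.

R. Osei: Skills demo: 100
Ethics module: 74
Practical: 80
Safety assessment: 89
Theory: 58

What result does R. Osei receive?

Credit

Ethics module score 74 ≥ 50: minimum met.
Weighted total:
  Skills demo 100 × 0.24 = 24
  Ethics module 74 × 0.23 = 17.02
  Practical 80 × 0.11 = 8.8
  Safety assessment 89 × 0.08 = 7.12
  Theory 58 × 0.34 = 19.72
Sum = 76.66
76.66 is ≥ 63.5 and < 77.5 → Credit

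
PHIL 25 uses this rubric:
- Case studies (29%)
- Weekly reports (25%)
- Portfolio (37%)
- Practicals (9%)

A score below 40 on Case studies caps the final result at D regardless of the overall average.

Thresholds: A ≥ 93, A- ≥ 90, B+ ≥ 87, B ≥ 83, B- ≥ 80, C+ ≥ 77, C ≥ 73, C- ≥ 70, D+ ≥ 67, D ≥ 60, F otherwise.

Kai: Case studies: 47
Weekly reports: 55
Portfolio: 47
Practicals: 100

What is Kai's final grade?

F

Case studies score 47 ≥ 40: minimum met.
Weighted total:
  Case studies 47 × 0.29 = 13.63
  Weekly reports 55 × 0.25 = 13.75
  Portfolio 47 × 0.37 = 17.39
  Practicals 100 × 0.09 = 9
Sum = 53.77
53.77 < 60 → F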